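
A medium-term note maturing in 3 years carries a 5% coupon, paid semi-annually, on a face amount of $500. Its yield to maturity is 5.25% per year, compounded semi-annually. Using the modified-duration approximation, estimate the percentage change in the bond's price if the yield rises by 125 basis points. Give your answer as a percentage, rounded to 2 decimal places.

-3.44%

Periodic yield y = 0.02625. Modified duration first:
  t   CF        PV=CF/(1+0.02625)^t    t·PV
  1        12.50        12.1803        12.1803
  2        12.50        11.8687        23.7374
  3        12.50        11.5651        34.6954
  4        12.50        11.2693        45.0772
  5        12.50        10.9811        54.9053
  6       512.50       438.7073     2,632.2437
  Σ                    496.5718     2,802.8393
P = 496.5718; D_Mac = 5.64438 half-year periods = 2.82219 yrs; D_mod = 2.82219/(1+0.02625) = 2.75000 yrs.
ΔP/P ≈ -D_mod · Δy = -2.75000 × (+0.0125) = -0.034375 = -3.4375%.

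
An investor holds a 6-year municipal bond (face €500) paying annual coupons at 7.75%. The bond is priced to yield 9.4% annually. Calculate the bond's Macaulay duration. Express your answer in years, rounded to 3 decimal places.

Periodic yield y = 0.094. Discount each cash flow and weight by its year:
  t   CF        PV=CF/(1+0.094)^t    t·PV
  1        38.75        35.4205        35.4205
  2        38.75        32.3770        64.7541
  3        38.75        29.5951        88.7853
  4        38.75        27.0522       108.2088
  5        38.75        24.7278       123.6389
  6       538.75       314.2558     1,885.5350
  Σ                    463.4284     2,306.3425
Price P = Σ PV = 463.4284.
Macaulay duration = Σ(t·PV) / P = 2,306.3425 / 463.4284 = 4.97670 years.

4.977 years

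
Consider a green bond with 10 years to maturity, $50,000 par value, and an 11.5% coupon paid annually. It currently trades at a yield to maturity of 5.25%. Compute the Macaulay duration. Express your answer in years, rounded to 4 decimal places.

Periodic yield y = 0.0525. Discount each cash flow and weight by its year:
  t   CF        PV=CF/(1+0.0525)^t    t·PV
  1     5,750.00     5,463.1829     5,463.1829
  2     5,750.00     5,190.6726    10,381.3452
  3     5,750.00     4,931.7554    14,795.2663
  4     5,750.00     4,685.7534    18,743.0135
  5     5,750.00     4,452.0222    22,260.1110
  6     5,750.00     4,229.9498    25,379.6991
  7     5,750.00     4,018.9547    28,132.6830
  8     5,750.00     3,818.4843    30,547.8744
  9     5,750.00     3,628.0136    32,652.1222
  10   55,750.00    33,421.3375   334,213.3754
  Σ                 73,840.1265   522,568.6730
Price P = Σ PV = 73,840.1265.
Macaulay duration = Σ(t·PV) / P = 522,568.6730 / 73,840.1265 = 7.07703 years.

7.0770 years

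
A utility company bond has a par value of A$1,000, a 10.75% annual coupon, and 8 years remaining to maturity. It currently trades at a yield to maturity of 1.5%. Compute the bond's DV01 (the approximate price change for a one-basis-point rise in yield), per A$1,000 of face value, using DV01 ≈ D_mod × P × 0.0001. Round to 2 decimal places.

Periodic yield y = 0.015.
  t   CF        PV=CF/(1+0.015)^t    t·PV
  1       107.50       105.9113       105.9113
  2       107.50       104.3461       208.6923
  3       107.50       102.8041       308.4122
  4       107.50       101.2848       405.1392
  5       107.50        99.7880       498.9399
  6       107.50        98.3133       589.8797
  7       107.50        96.8604       678.0227
  8     1,107.50       983.1401     7,865.1206
  Σ                  1,692.4481    10,660.1179
P = 1,692.4481; D_Mac = 6.29864 yrs; D_mod = 6.20555 yrs.
DV01 ≈ 6.20555 × 1,692.4481 × 0.0001 = 1.050258.

A$1.05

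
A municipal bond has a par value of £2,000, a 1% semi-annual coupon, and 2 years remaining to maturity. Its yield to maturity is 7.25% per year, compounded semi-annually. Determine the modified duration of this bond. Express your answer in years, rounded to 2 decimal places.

Periodic yield y = 0.03625. First find Macaulay duration:
  t   CF        PV=CF/(1+0.03625)^t    t·PV
  1        10.00         9.6502         9.6502
  2        10.00         9.3126        18.6252
  3        10.00         8.9868        26.9605
  4     2,010.00     1,743.1625     6,972.6501
  Σ                  1,771.1121     7,027.8860
P = 1,771.1121; Macaulay duration = 7,027.8860 / 1,771.1121 = 3.96806 half-year periods = 1.98403 years.
Modified duration = D_Mac / (1 + y) = 1.98403 / 1.03625 = 1.91463 years.

1.91 years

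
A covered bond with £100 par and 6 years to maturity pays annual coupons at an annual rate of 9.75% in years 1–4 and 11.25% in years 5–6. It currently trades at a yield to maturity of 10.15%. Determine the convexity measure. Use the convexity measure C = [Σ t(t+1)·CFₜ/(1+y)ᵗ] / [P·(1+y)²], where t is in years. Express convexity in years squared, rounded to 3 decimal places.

With y = 0.1015:
  t   CF        PV=CF/(1+0.1015)^t    t·PV        t(t+1)·PV
  1         9.75         8.8516         8.8516          17.7031
  2         9.75         8.0359        16.0718          48.2155
  3         9.75         7.2954        21.8863          87.5452
  4         9.75         6.6232        26.4927         132.4636
  5        11.25         6.9379        34.6897         208.1379
  6       111.25        62.2864       373.7182       2,616.0275
  Σ                    100.0304       481.7103       3,110.0929
P = 100.0304.
Convexity = Σ t(t+1)·PV / [P·(1+y)²] = 3,110.0929 / (100.0304 × 1.213302) = 25.62550.

25.626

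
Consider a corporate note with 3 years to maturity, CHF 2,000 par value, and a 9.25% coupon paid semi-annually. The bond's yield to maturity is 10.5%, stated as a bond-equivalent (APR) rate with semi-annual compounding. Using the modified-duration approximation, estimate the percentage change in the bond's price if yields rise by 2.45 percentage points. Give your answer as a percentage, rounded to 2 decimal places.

-6.24%

Periodic yield y = 0.0525. Modified duration first:
  t   CF        PV=CF/(1+0.0525)^t    t·PV
  1        92.50        87.8860        87.8860
  2        92.50        83.5021       167.0042
  3        92.50        79.3369       238.0108
  4        92.50        75.3795       301.5180
  5        92.50        71.6195       358.0974
  6     2,092.50     1,539.3339     9,236.0035
  Σ                  1,937.0580    10,388.5200
P = 1,937.0580; D_Mac = 5.36304 half-year periods = 2.68152 yrs; D_mod = 2.68152/(1+0.0525) = 2.54776 yrs.
ΔP/P ≈ -D_mod · Δy = -2.54776 × (+0.0245) = -0.062420 = -6.2420%.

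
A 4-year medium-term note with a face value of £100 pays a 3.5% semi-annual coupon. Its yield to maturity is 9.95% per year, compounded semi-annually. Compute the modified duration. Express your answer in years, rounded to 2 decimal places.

3.55 years

Periodic yield y = 0.04975. First find Macaulay duration:
  t   CF        PV=CF/(1+0.04975)^t    t·PV
  1         1.75         1.6671         1.6671
  2         1.75         1.5881         3.1761
  3         1.75         1.5128         4.5384
  4         1.75         1.4411         5.7644
  5         1.75         1.3728         6.8640
  6         1.75         1.3077         7.8465
  7         1.75         1.2458         8.7204
  8       101.75        68.9997       551.9978
  Σ                     79.1351       590.5746
P = 79.1351; Macaulay duration = 590.5746 / 79.1351 = 7.46287 half-year periods = 3.73143 years.
Modified duration = D_Mac / (1 + y) = 3.73143 / 1.04975 = 3.55459 years.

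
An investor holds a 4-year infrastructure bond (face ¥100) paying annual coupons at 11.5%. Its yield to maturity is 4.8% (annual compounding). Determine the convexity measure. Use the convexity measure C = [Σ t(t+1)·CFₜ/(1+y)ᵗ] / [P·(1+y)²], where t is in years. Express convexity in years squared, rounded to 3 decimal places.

15.093

With y = 0.048:
  t   CF        PV=CF/(1+0.048)^t    t·PV        t(t+1)·PV
  1        11.50        10.9733        10.9733          21.9466
  2        11.50        10.4707        20.9414          62.8241
  3        11.50         9.9911        29.9733         119.8934
  4       111.50        92.4336       369.7343       1,848.6714
  Σ                    123.8687       431.6223       2,053.3355
P = 123.8687.
Convexity = Σ t(t+1)·PV / [P·(1+y)²] = 2,053.3355 / (123.8687 × 1.098304) = 15.09301.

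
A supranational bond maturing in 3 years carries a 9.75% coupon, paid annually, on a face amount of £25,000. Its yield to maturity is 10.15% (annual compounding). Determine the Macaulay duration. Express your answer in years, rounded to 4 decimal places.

2.7400 years

Periodic yield y = 0.1015. Discount each cash flow and weight by its year:
  t   CF        PV=CF/(1+0.1015)^t    t·PV
  1     2,437.50     2,212.8915     2,212.8915
  2     2,437.50     2,008.9800     4,017.9601
  3    27,437.50    20,530.0985    61,590.2955
  Σ                 24,751.9701    67,821.1471
Price P = Σ PV = 24,751.9701.
Macaulay duration = Σ(t·PV) / P = 67,821.1471 / 24,751.9701 = 2.74003 years.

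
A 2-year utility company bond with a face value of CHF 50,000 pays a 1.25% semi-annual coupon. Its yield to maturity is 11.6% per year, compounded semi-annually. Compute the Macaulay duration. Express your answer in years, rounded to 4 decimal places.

Periodic yield y = 0.058. Discount each cash flow and weight by its period:
  t   CF        PV=CF/(1+0.058)^t    t·PV
  1       312.50       295.3686       295.3686
  2       312.50       279.1764       558.3528
  3       312.50       263.8718       791.6155
  4    50,312.50    40,154.4080   160,617.6318
  Σ                 40,992.8248   162,262.9687
Price P = Σ PV = 40,992.8248.
Macaulay duration = Σ(t·PV) / P = 162,262.9687 / 40,992.8248 = 3.95833 half-year periods.
In years: 3.95833 / 2 = 1.97916 years.

1.9792 years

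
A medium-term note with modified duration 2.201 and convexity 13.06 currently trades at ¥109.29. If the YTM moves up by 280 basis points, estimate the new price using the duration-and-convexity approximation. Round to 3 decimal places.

Duration effect: -D_mod·Δy = -2.201 × (+0.028) = -0.061628
Convexity effect: ½·C·(Δy)² = 0.5 × 13.06 × (0.028)² = +0.00511952
ΔP/P ≈ -0.061628 + 0.00511952 = -0.05650848
New price ≈ 109.29 × (1 - 0.05650848) = 103.1141882208.

¥103.114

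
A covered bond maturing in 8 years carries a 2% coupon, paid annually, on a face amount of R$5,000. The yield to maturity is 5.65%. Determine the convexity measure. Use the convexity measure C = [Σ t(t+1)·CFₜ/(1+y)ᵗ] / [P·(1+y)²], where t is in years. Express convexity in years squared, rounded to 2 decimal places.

57.94

With y = 0.0565:
  t   CF        PV=CF/(1+0.0565)^t    t·PV        t(t+1)·PV
  1       100.00        94.6522        94.6522         189.3043
  2       100.00        89.5903       179.1806         537.5418
  3       100.00        84.7991       254.3974       1,017.5898
  4       100.00        80.2642       321.0569       1,605.2844
  5       100.00        75.9718       379.8591       2,279.1544
  6       100.00        71.9090       431.4537       3,020.1762
  7       100.00        68.0634       476.4436       3,811.5491
  8     5,100.00     3,285.5960    26,284.7682     236,562.9141
  Σ                  3,850.8460    28,421.8118     249,023.5141
P = 3,850.8460.
Convexity = Σ t(t+1)·PV / [P·(1+y)²] = 249,023.5141 / (3,850.8460 × 1.116192) = 57.93556.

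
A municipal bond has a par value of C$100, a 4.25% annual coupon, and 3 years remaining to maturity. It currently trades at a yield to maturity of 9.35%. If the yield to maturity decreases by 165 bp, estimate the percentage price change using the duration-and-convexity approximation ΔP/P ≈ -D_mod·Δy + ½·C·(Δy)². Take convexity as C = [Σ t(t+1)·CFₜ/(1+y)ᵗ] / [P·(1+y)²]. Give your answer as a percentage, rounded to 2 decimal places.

+4.46%

With y = 0.0935:
  t   CF        PV=CF/(1+0.0935)^t    t·PV        t(t+1)·PV
  1         4.25         3.8866         3.8866           7.7732
  2         4.25         3.5543         7.1086          21.3257
  3       104.25        79.7296       239.1889         956.7555
  Σ                     87.1705       250.1840         985.8543
P = 87.1705; D_Mac = 2.87005 yrs; D_mod = 2.62465 yrs; C = 9.45814.
Duration effect: -2.62465 × (-0.0165) = +0.043307
Convexity effect: 0.5 × 9.45814 × (-0.0165)² = +0.0012875
ΔP/P ≈ +0.043307 + 0.0012875 = +0.044594 = +4.4594%.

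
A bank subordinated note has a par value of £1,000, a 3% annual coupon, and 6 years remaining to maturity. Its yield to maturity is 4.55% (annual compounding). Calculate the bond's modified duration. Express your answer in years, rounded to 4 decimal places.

5.3166 years

Periodic yield y = 0.0455. First find Macaulay duration:
  t   CF        PV=CF/(1+0.0455)^t    t·PV
  1        30.00        28.6944        28.6944
  2        30.00        27.4456        54.8913
  3        30.00        26.2512        78.7536
  4        30.00        25.1088       100.4350
  5        30.00        24.0160       120.0801
  6     1,030.00       788.6658     4,731.9947
  Σ                    920.1818     5,114.8491
P = 920.1818; Macaulay duration = 5,114.8491 / 920.1818 = 5.55852 years.
Modified duration = D_Mac / (1 + y) = 5.55852 / 1.0455 = 5.31661 years.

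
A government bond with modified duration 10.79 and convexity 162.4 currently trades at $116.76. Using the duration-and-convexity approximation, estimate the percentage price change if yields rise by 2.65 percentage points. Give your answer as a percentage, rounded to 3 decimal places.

-22.891%

Duration effect: -D_mod·Δy = -10.79 × (+0.0265) = -0.285935
Convexity effect: ½·C·(Δy)² = 0.5 × 162.4 × (0.0265)² = +0.0570227
ΔP/P ≈ -0.285935 + 0.0570227 = -0.2289123
= -22.89123%.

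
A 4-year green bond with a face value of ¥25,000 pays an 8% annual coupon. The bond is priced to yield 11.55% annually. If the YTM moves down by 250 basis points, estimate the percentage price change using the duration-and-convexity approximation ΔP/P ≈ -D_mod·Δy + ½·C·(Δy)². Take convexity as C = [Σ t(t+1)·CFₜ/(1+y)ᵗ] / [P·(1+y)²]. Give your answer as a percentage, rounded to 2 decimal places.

With y = 0.1155:
  t   CF        PV=CF/(1+0.1155)^t    t·PV        t(t+1)·PV
  1     2,000.00     1,792.9180     1,792.9180       3,585.8359
  2     2,000.00     1,607.2774     3,214.5549       9,643.6646
  3     2,000.00     1,440.8583     4,322.5749      17,290.2996
  4    27,000.00    17,437.5500    69,750.2000     348,750.9998
  Σ                 22,278.6037    79,080.2477     379,270.7999
P = 22,278.6037; D_Mac = 3.54961 yrs; D_mod = 3.18208 yrs; C = 13.68114.
Duration effect: -3.18208 × (-0.025) = +0.079552
Convexity effect: 0.5 × 13.68114 × (-0.025)² = +0.0042754
ΔP/P ≈ +0.079552 + 0.0042754 = +0.083827 = +8.3827%.

+8.38%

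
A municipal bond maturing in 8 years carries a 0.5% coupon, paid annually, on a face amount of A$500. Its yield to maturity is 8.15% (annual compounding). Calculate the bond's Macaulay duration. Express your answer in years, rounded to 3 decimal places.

Periodic yield y = 0.0815. Discount each cash flow and weight by its year:
  t   CF        PV=CF/(1+0.0815)^t    t·PV
  1         2.50         2.3116         2.3116
  2         2.50         2.1374         4.2748
  3         2.50         1.9763         5.9290
  4         2.50         1.8274         7.3096
  5         2.50         1.6897         8.4485
  6         2.50         1.5624         9.3742
  7         2.50         1.4446        10.1124
  8       502.50       268.4874     2,147.8990
  Σ                    281.4368     2,195.6590
Price P = Σ PV = 281.4368.
Macaulay duration = Σ(t·PV) / P = 2,195.6590 / 281.4368 = 7.80161 years.

7.802 years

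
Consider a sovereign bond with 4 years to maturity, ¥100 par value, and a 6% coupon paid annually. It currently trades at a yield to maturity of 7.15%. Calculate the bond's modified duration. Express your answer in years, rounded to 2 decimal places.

3.42 years

Periodic yield y = 0.0715. First find Macaulay duration:
  t   CF        PV=CF/(1+0.0715)^t    t·PV
  1         6.00         5.5996         5.5996
  2         6.00         5.2260        10.4519
  3         6.00         4.8772        14.6317
  4       106.00        80.4150       321.6601
  Σ                     96.1179       352.3434
P = 96.1179; Macaulay duration = 352.3434 / 96.1179 = 3.66574 years.
Modified duration = D_Mac / (1 + y) = 3.66574 / 1.0715 = 3.42113 years.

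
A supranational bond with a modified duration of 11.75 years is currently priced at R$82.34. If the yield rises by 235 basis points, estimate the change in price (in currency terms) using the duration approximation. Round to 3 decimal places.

-R$22.736

Duration approximation: ΔP/P ≈ -D_mod · Δy = -11.75 × (+0.0235) = -0.276125.
ΔP ≈ 82.34 × (-0.276125) = -22.7361325.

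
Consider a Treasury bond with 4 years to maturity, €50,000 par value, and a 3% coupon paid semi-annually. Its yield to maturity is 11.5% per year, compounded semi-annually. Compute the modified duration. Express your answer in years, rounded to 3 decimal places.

3.553 years

Periodic yield y = 0.0575. First find Macaulay duration:
  t   CF        PV=CF/(1+0.0575)^t    t·PV
  1       750.00       709.2199       709.2199
  2       750.00       670.6571     1,341.3142
  3       750.00       634.1911     1,902.5733
  4       750.00       599.7079     2,398.8315
  5       750.00       567.0997     2,835.4983
  6       750.00       536.2644     3,217.5867
  7       750.00       507.1059     3,549.7410
  8    50,750.00    32,448.3814   259,587.0513
  Σ                 36,672.6273   275,541.8161
P = 36,672.6273; Macaulay duration = 275,541.8161 / 36,672.6273 = 7.51356 half-year periods = 3.75678 years.
Modified duration = D_Mac / (1 + y) = 3.75678 / 1.0575 = 3.55251 years.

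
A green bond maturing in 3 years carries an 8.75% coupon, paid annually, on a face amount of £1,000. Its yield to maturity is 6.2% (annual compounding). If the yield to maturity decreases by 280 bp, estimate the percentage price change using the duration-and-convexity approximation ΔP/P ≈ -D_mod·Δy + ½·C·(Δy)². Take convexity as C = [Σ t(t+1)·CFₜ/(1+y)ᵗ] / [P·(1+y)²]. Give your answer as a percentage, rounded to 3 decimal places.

+7.686%

With y = 0.062:
  t   CF        PV=CF/(1+0.062)^t    t·PV        t(t+1)·PV
  1        87.50        82.3917        82.3917         164.7834
  2        87.50        77.5817       155.1633         465.4899
  3     1,087.50       907.9370     2,723.8110      10,895.2440
  Σ                  1,067.9104     2,961.3660      11,525.5174
P = 1,067.9104; D_Mac = 2.77305 yrs; D_mod = 2.61116 yrs; C = 9.56922.
Duration effect: -2.61116 × (-0.028) = +0.073112
Convexity effect: 0.5 × 9.56922 × (-0.028)² = +0.0037511
ΔP/P ≈ +0.073112 + 0.0037511 = +0.076863 = +7.6863%.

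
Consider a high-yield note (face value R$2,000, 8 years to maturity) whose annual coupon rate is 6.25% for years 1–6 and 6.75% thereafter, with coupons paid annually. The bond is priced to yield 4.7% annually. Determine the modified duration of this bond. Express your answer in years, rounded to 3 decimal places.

Periodic yield y = 0.047. First find Macaulay duration:
  t   CF        PV=CF/(1+0.047)^t    t·PV
  1       125.00       119.3887       119.3887
  2       125.00       114.0294       228.0587
  3       125.00       108.9106       326.7317
  4       125.00       104.0215       416.0862
  5       125.00        99.3520       496.7600
  6       125.00        94.8921       569.3524
  7       135.00        97.8829       685.1806
  8     2,135.00     1,478.5105    11,828.0843
  Σ                  2,216.9877    14,669.6426
P = 2,216.9877; Macaulay duration = 14,669.6426 / 2,216.9877 = 6.61693 years.
Modified duration = D_Mac / (1 + y) = 6.61693 / 1.047 = 6.31989 years.

6.320 years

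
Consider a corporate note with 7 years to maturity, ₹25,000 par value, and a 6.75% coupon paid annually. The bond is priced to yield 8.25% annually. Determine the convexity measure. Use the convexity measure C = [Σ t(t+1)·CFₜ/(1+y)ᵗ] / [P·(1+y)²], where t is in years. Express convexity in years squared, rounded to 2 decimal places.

36.57

With y = 0.0825:
  t   CF        PV=CF/(1+0.0825)^t    t·PV        t(t+1)·PV
  1     1,687.50     1,558.8915     1,558.8915       3,117.7829
  2     1,687.50     1,440.0845     2,880.1690       8,640.5069
  3     1,687.50     1,330.3321     3,990.9963      15,963.9851
  4     1,687.50     1,228.9442     4,915.7768      24,578.8838
  5     1,687.50     1,135.2833     5,676.4166      34,058.4995
  6     1,687.50     1,048.7606     6,292.5634      44,047.9440
  7    26,687.50    15,321.8977   107,253.2836     858,026.2689
  Σ                 23,064.1938   132,568.0971     988,433.8711
P = 23,064.1938.
Convexity = Σ t(t+1)·PV / [P·(1+y)²] = 988,433.8711 / (23,064.1938 × 1.171806) = 36.57241.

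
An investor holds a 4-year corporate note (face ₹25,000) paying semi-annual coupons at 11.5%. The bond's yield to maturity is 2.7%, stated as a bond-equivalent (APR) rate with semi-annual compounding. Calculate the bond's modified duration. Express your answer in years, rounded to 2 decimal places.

Periodic yield y = 0.0135. First find Macaulay duration:
  t   CF        PV=CF/(1+0.0135)^t    t·PV
  1     1,437.50     1,418.3522     1,418.3522
  2     1,437.50     1,399.4595     2,798.9191
  3     1,437.50     1,380.8185     4,142.4555
  4     1,437.50     1,362.4257     5,449.7030
  5     1,437.50     1,344.2780     6,721.3900
  6     1,437.50     1,326.3720     7,958.2318
  7     1,437.50     1,308.7045     9,160.9312
  8    26,437.50    23,748.1816   189,985.4525
  Σ                 33,288.5920   227,635.4352
P = 33,288.5920; Macaulay duration = 227,635.4352 / 33,288.5920 = 6.83824 half-year periods = 3.41912 years.
Modified duration = D_Mac / (1 + y) = 3.41912 / 1.0135 = 3.37358 years.

3.37 years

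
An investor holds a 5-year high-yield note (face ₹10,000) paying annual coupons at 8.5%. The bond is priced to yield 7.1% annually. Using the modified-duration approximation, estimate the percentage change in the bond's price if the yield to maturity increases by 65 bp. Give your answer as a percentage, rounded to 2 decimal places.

Periodic yield y = 0.071. Modified duration first:
  t   CF        PV=CF/(1+0.071)^t    t·PV
  1       850.00       793.6508       793.6508
  2       850.00       741.0372     1,482.0743
  3       850.00       691.9114     2,075.7343
  4       850.00       646.0424     2,584.1697
  5    10,850.00     7,699.8521    38,499.2606
  Σ                 10,572.4939    45,434.8897
P = 10,572.4939; D_Mac = 4.29746 yrs; D_mod = 4.29746/(1+0.071) = 4.01257 yrs.
ΔP/P ≈ -D_mod · Δy = -4.01257 × (+0.0065) = -0.026082 = -2.6082%.

-2.61%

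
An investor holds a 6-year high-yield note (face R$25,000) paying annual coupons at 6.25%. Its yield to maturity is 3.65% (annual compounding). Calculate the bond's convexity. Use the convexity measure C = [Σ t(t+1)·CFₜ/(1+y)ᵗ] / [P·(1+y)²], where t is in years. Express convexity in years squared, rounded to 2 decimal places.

With y = 0.0365:
  t   CF        PV=CF/(1+0.0365)^t    t·PV        t(t+1)·PV
  1     1,562.50     1,507.4771     1,507.4771       3,014.9542
  2     1,562.50     1,454.3918     2,908.7836       8,726.3507
  3     1,562.50     1,403.1759     4,209.5276      16,838.1104
  4     1,562.50     1,353.7635     5,415.0540      27,075.2700
  5     1,562.50     1,306.0912     6,530.4559      39,182.7351
  6    26,562.50    21,421.6593   128,529.9561     899,709.6927
  Σ                 28,446.5588   149,101.2542     994,547.1131
P = 28,446.5588.
Convexity = Σ t(t+1)·PV / [P·(1+y)²] = 994,547.1131 / (28,446.5588 × 1.074332) = 32.54296.

32.54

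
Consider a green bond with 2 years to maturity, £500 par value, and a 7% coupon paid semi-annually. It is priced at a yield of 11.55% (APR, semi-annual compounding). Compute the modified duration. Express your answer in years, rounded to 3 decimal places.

1.793 years

Periodic yield y = 0.05775. First find Macaulay duration:
  t   CF        PV=CF/(1+0.05775)^t    t·PV
  1        17.50        16.5446        16.5446
  2        17.50        15.6413        31.2825
  3        17.50        14.7873        44.3619
  4       517.50       413.4074     1,653.6295
  Σ                    460.3805     1,745.8185
P = 460.3805; Macaulay duration = 1,745.8185 / 460.3805 = 3.79212 half-year periods = 1.89606 years.
Modified duration = D_Mac / (1 + y) = 1.89606 / 1.05775 = 1.79254 years.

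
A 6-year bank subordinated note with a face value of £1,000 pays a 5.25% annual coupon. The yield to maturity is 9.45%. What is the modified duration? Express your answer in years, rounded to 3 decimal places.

Periodic yield y = 0.0945. First find Macaulay duration:
  t   CF        PV=CF/(1+0.0945)^t    t·PV
  1        52.50        47.9671        47.9671
  2        52.50        43.8256        87.6512
  3        52.50        40.0417       120.1250
  4        52.50        36.5844       146.3377
  5        52.50        33.4257       167.1285
  6     1,052.50       612.2482     3,673.4891
  Σ                    814.0927     4,242.6986
P = 814.0927; Macaulay duration = 4,242.6986 / 814.0927 = 5.21157 years.
Modified duration = D_Mac / (1 + y) = 5.21157 / 1.0945 = 4.76160 years.

4.762 years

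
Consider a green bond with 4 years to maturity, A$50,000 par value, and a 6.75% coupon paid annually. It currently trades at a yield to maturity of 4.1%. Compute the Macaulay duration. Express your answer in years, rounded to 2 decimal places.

Periodic yield y = 0.041. Discount each cash flow and weight by its year:
  t   CF        PV=CF/(1+0.041)^t    t·PV
  1     3,375.00     3,242.0749     3,242.0749
  2     3,375.00     3,114.3851     6,228.7703
  3     3,375.00     2,991.7244     8,975.1733
  4    53,375.00    45,450.1133   181,800.4531
  Σ                 54,798.2978   200,246.4716
Price P = Σ PV = 54,798.2978.
Macaulay duration = Σ(t·PV) / P = 200,246.4716 / 54,798.2978 = 3.65425 years.

3.65 years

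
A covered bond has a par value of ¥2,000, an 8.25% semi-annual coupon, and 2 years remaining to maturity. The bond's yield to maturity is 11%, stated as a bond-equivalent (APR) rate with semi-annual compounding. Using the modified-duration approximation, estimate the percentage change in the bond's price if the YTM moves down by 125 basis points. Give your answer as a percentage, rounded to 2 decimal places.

Periodic yield y = 0.055. Modified duration first:
  t   CF        PV=CF/(1+0.055)^t    t·PV
  1        82.50        78.1991        78.1991
  2        82.50        74.1223       148.2446
  3        82.50        70.2581       210.7744
  4     2,082.50     1,681.0289     6,724.1155
  Σ                  1,903.6084     7,161.3336
P = 1,903.6084; D_Mac = 3.76198 half-year periods = 1.88099 yrs; D_mod = 1.88099/(1+0.055) = 1.78293 yrs.
ΔP/P ≈ -D_mod · Δy = -1.78293 × (-0.0125) = +0.022287 = +2.2287%.

+2.23%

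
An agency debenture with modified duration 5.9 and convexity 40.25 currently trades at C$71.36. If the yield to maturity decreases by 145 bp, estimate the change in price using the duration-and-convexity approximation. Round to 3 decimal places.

Duration effect: -D_mod·Δy = -5.9 × (-0.0145) = +0.085550
Convexity effect: ½·C·(Δy)² = 0.5 × 40.25 × (-0.0145)² = +0.00423128125
ΔP/P ≈ +0.085550 + 0.00423128125 = +0.08978128125
ΔP ≈ 71.36 × (+0.08978128125) = +6.40679223.

+C$6.407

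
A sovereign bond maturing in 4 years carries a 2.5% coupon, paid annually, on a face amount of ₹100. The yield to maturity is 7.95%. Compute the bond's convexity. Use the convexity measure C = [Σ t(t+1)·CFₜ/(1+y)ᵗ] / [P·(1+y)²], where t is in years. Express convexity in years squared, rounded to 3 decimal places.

16.245

With y = 0.0795:
  t   CF        PV=CF/(1+0.0795)^t    t·PV        t(t+1)·PV
  1         2.50         2.3159         2.3159           4.6318
  2         2.50         2.1453         4.2907          12.8720
  3         2.50         1.9873         5.9620          23.8481
  4       102.50        75.4802       301.9210       1,509.6048
  Σ                     81.9288       314.4895       1,550.9567
P = 81.9288.
Convexity = Σ t(t+1)·PV / [P·(1+y)²] = 1,550.9567 / (81.9288 × 1.165320) = 16.24493.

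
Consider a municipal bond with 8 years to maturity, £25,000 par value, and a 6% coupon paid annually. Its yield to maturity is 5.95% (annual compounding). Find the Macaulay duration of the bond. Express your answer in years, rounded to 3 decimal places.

6.585 years

Periodic yield y = 0.0595. Discount each cash flow and weight by its year:
  t   CF        PV=CF/(1+0.0595)^t    t·PV
  1     1,500.00     1,415.7622     1,415.7622
  2     1,500.00     1,336.2550     2,672.5100
  3     1,500.00     1,261.2128     3,783.6385
  4     1,500.00     1,190.3849     4,761.5397
  5     1,500.00     1,123.5346     5,617.6730
  6     1,500.00     1,060.4385     6,362.6311
  7     1,500.00     1,000.8858     7,006.2007
  8    26,500.00    16,689.3025   133,514.4197
  Σ                 25,077.7763   165,134.3747
Price P = Σ PV = 25,077.7763.
Macaulay duration = Σ(t·PV) / P = 165,134.3747 / 25,077.7763 = 6.58489 years.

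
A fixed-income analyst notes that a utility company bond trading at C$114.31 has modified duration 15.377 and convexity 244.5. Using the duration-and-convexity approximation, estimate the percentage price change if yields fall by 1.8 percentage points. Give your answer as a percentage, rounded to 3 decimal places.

+31.640%

Duration effect: -D_mod·Δy = -15.377 × (-0.018) = +0.276786
Convexity effect: ½·C·(Δy)² = 0.5 × 244.5 × (-0.018)² = +0.0396090
ΔP/P ≈ +0.276786 + 0.0396090 = +0.316395
= +31.6395%.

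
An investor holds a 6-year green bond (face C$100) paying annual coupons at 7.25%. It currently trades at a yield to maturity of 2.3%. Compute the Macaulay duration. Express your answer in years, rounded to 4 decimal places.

Periodic yield y = 0.023. Discount each cash flow and weight by its year:
  t   CF        PV=CF/(1+0.023)^t    t·PV
  1         7.25         7.0870         7.0870
  2         7.25         6.9277        13.8553
  3         7.25         6.7719        20.3157
  4         7.25         6.6197        26.4786
  5         7.25         6.4708        32.3541
  6       107.25        93.5715       561.4289
  Σ                    127.4485       661.5197
Price P = Σ PV = 127.4485.
Macaulay duration = Σ(t·PV) / P = 661.5197 / 127.4485 = 5.19048 years.

5.1905 years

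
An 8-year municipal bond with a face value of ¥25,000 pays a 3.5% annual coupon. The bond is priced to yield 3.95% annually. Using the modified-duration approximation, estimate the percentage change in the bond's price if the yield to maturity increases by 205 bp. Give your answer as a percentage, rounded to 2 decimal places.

-14.00%

Periodic yield y = 0.0395. Modified duration first:
  t   CF        PV=CF/(1+0.0395)^t    t·PV
  1       875.00       841.7508       841.7508
  2       875.00       809.7651     1,619.5302
  3       875.00       778.9948     2,336.9845
  4       875.00       749.3938     2,997.5751
  5       875.00       720.9175     3,604.5876
  6       875.00       693.5234     4,161.1401
  7       875.00       667.1701     4,670.1909
  8    25,875.00    18,979.4844   151,835.8748
  Σ                 24,240.9999   172,067.6342
P = 24,240.9999; D_Mac = 7.09821 yrs; D_mod = 7.09821/(1+0.0395) = 6.82848 yrs.
ΔP/P ≈ -D_mod · Δy = -6.82848 × (+0.0205) = -0.139984 = -13.9984%.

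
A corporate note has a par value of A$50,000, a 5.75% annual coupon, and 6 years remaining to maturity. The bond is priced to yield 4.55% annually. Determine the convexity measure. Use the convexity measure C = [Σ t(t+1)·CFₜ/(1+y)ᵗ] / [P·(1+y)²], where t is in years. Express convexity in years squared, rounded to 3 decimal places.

With y = 0.0455:
  t   CF        PV=CF/(1+0.0455)^t    t·PV        t(t+1)·PV
  1     2,875.00     2,749.8804     2,749.8804       5,499.7609
  2     2,875.00     2,630.2061     5,260.4121      15,781.2364
  3     2,875.00     2,515.7399     7,547.2197      30,188.8788
  4     2,875.00     2,406.2553     9,625.0211      48,125.1057
  5     2,875.00     2,301.5354    11,507.6771      69,046.0626
  6    52,875.00    40,486.1199   242,916.7197   1,700,417.0378
  Σ                 53,089.7371   279,606.9302   1,869,058.0822
P = 53,089.7371.
Convexity = Σ t(t+1)·PV / [P·(1+y)²] = 1,869,058.0822 / (53,089.7371 × 1.093070) = 32.20803.

32.208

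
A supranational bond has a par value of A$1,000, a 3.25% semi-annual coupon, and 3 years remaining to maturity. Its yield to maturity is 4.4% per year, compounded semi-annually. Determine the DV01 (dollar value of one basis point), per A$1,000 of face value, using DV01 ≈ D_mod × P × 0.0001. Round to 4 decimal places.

Periodic yield y = 0.022.
  t   CF        PV=CF/(1+0.022)^t    t·PV
  1        16.25        15.9002        15.9002
  2        16.25        15.5579        31.1158
  3        16.25        15.2230        45.6690
  4        16.25        14.8953        59.5813
  5        16.25        14.5747        72.8734
  6     1,016.25       891.8569     5,351.1415
  Σ                    968.0080     5,576.2812
P = 968.0080; D_Mac = 5.76057 half-year periods = 2.88029 yrs; D_mod = 2.81828 yrs.
DV01 ≈ 2.81828 × 968.0080 × 0.0001 = 0.272812.

A$0.2728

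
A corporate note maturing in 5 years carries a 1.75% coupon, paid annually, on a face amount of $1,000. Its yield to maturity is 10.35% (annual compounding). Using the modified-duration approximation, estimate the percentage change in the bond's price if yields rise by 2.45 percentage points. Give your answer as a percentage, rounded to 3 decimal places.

Periodic yield y = 0.1035. Modified duration first:
  t   CF        PV=CF/(1+0.1035)^t    t·PV
  1        17.50        15.8586        15.8586
  2        17.50        14.3712        28.7424
  3        17.50        13.0233        39.0699
  4        17.50        11.8018        47.2072
  5     1,017.50       621.8315     3,109.1576
  Σ                    676.8865     3,240.0358
P = 676.8865; D_Mac = 4.78668 yrs; D_mod = 4.78668/(1+0.1035) = 4.33772 yrs.
ΔP/P ≈ -D_mod · Δy = -4.33772 × (+0.0245) = -0.106274 = -10.6274%.

-10.627%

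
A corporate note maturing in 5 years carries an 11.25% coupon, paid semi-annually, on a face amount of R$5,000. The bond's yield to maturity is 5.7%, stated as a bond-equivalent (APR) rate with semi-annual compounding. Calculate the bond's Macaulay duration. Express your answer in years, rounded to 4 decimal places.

4.0764 years

Periodic yield y = 0.0285. Discount each cash flow and weight by its period:
  t   CF        PV=CF/(1+0.0285)^t    t·PV
  1       281.25       273.4565       273.4565
  2       281.25       265.8789       531.7579
  3       281.25       258.5114       775.5341
  4       281.25       251.3479     1,005.3918
  5       281.25       244.3830     1,221.9152
  6       281.25       237.6111     1,425.6667
  7       281.25       231.0269     1,617.1880
  8       281.25       224.6250     1,797.0003
  9       281.25       218.4006     1,965.6056
  10    5,281.25     3,987.4364    39,874.3637
  Σ                  6,192.6778    50,487.8797
Price P = Σ PV = 6,192.6778.
Macaulay duration = Σ(t·PV) / P = 50,487.8797 / 6,192.6778 = 8.15283 half-year periods.
In years: 8.15283 / 2 = 4.07642 years.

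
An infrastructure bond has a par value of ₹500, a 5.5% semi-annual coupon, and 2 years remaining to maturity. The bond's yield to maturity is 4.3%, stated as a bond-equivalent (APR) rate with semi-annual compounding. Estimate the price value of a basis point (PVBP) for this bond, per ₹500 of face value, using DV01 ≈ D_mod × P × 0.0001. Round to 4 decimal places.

₹0.0962

Periodic yield y = 0.0215.
  t   CF        PV=CF/(1+0.0215)^t    t·PV
  1        13.75        13.4606        13.4606
  2        13.75        13.1773        26.3546
  3        13.75        12.8999        38.6998
  4       513.75       471.8439     1,887.3756
  Σ                    511.3817     1,965.8906
P = 511.3817; D_Mac = 3.84427 half-year periods = 1.92214 yrs; D_mod = 1.88168 yrs.
DV01 ≈ 1.88168 × 511.3817 × 0.0001 = 0.096226.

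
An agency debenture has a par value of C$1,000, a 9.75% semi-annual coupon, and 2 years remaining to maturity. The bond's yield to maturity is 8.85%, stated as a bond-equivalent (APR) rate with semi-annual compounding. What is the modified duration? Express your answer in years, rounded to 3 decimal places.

Periodic yield y = 0.04425. First find Macaulay duration:
  t   CF        PV=CF/(1+0.04425)^t    t·PV
  1        48.75        46.6842        46.6842
  2        48.75        44.7060        89.4120
  3        48.75        42.8116       128.4347
  4     1,048.75       881.9705     3,527.8818
  Σ                  1,016.1722     3,792.4127
P = 1,016.1722; Macaulay duration = 3,792.4127 / 1,016.1722 = 3.73206 half-year periods = 1.86603 years.
Modified duration = D_Mac / (1 + y) = 1.86603 / 1.04425 = 1.78696 years.

1.787 years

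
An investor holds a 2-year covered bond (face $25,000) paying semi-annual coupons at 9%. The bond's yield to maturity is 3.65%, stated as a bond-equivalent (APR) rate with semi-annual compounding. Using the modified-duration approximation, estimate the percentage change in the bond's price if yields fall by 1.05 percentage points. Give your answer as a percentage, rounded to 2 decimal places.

+1.94%

Periodic yield y = 0.01825. Modified duration first:
  t   CF        PV=CF/(1+0.01825)^t    t·PV
  1     1,125.00     1,104.8367     1,104.8367
  2     1,125.00     1,085.0348     2,170.0697
  3     1,125.00     1,065.5879     3,196.7636
  4    26,125.00    24,301.8102    97,207.2407
  Σ                 27,557.2696   103,678.9107
P = 27,557.2696; D_Mac = 3.76231 half-year periods = 1.88115 yrs; D_mod = 1.88115/(1+0.01825) = 1.84744 yrs.
ΔP/P ≈ -D_mod · Δy = -1.84744 × (-0.0105) = +0.019398 = +1.9398%.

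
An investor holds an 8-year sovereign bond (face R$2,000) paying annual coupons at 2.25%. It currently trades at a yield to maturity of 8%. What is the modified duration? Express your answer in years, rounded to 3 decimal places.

6.710 years

Periodic yield y = 0.08. First find Macaulay duration:
  t   CF        PV=CF/(1+0.08)^t    t·PV
  1        45.00        41.6667        41.6667
  2        45.00        38.5802        77.1605
  3        45.00        35.7225       107.1674
  4        45.00        33.0763       132.3054
  5        45.00        30.6262       153.1312
  6        45.00        28.3576       170.1458
  7        45.00        26.2571       183.7995
  8     2,045.00     1,104.8499     8,838.7990
  Σ                  1,339.1365     9,704.1753
P = 1,339.1365; Macaulay duration = 9,704.1753 / 1,339.1365 = 7.24659 years.
Modified duration = D_Mac / (1 + y) = 7.24659 / 1.08 = 6.70981 years.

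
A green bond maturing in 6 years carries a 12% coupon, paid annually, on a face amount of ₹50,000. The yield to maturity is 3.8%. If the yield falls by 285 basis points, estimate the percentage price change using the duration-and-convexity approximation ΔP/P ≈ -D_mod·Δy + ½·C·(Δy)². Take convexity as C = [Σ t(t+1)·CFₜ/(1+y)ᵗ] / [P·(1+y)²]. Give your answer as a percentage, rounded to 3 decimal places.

With y = 0.038:
  t   CF        PV=CF/(1+0.038)^t    t·PV        t(t+1)·PV
  1     6,000.00     5,780.3468     5,780.3468      11,560.6936
  2     6,000.00     5,568.7349    11,137.4698      33,412.4094
  3     6,000.00     5,364.8698    16,094.6095      64,378.4381
  4     6,000.00     5,168.4681    20,673.8722     103,369.3611
  5     6,000.00     4,979.2563    24,896.2816     149,377.6894
  6    56,000.00    44,771.7331   268,630.3985   1,880,412.7894
  Σ                 71,633.4090   347,212.9784   2,242,511.3810
P = 71,633.4090; D_Mac = 4.84708 yrs; D_mod = 4.66964 yrs; C = 29.05523.
Duration effect: -4.66964 × (-0.0285) = +0.133085
Convexity effect: 0.5 × 29.05523 × (-0.0285)² = +0.0118001
ΔP/P ≈ +0.133085 + 0.0118001 = +0.144885 = +14.4885%.

+14.488%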